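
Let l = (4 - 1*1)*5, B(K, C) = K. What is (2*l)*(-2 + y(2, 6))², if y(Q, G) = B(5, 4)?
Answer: 270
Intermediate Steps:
y(Q, G) = 5
l = 15 (l = (4 - 1)*5 = 3*5 = 15)
(2*l)*(-2 + y(2, 6))² = (2*15)*(-2 + 5)² = 30*3² = 30*9 = 270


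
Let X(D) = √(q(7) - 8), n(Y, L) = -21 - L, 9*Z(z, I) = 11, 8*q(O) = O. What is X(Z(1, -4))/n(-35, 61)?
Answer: -I*√114/328 ≈ -0.032552*I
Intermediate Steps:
q(O) = O/8
Z(z, I) = 11/9 (Z(z, I) = (⅑)*11 = 11/9)
X(D) = I*√114/4 (X(D) = √((⅛)*7 - 8) = √(7/8 - 8) = √(-57/8) = I*√114/4)
X(Z(1, -4))/n(-35, 61) = (I*√114/4)/(-21 - 1*61) = (I*√114/4)/(-21 - 61) = (I*√114/4)/(-82) = (I*√114/4)*(-1/82) = -I*√114/328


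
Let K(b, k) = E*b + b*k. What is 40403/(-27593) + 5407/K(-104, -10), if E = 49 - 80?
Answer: -563001/2869672 ≈ -0.19619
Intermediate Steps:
E = -31
K(b, k) = -31*b + b*k
40403/(-27593) + 5407/K(-104, -10) = 40403/(-27593) + 5407/((-104*(-31 - 10))) = 40403*(-1/27593) + 5407/((-104*(-41))) = -40403/27593 + 5407/4264 = -563001/2869672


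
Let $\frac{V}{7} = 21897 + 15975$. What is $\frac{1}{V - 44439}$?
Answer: $\frac{1}{220665} \approx 4.5318 \cdot 10^{-6}$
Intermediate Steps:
$V = 265104$ ($V = 7 \left(21897 + 15975\right) = 7 \cdot 37872 = 265104$)
$\frac{1}{V - 44439} = \frac{1}{265104 - 44439} = \frac{1}{220665}$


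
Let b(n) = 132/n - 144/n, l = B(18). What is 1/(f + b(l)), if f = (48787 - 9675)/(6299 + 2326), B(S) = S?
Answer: 8625/33362 ≈ 0.25853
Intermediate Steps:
l = 18
b(n) = -12/n
f = 39112/8625 ≈ 4.5347
1/(f + b(l)) = 1/(39112/8625 - 12/18) = 1/(39112/8625 - 12*1/18) = 1/(39112/8625 - ⅔) = 1/(33362/8625) = 8625/33362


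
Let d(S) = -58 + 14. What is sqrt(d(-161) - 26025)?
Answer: I*sqrt(26069) ≈ 161.46*I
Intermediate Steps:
d(S) = -44
sqrt(d(-161) - 26025) = sqrt(-44 - 26025) = sqrt(-26069) = I*sqrt(26069)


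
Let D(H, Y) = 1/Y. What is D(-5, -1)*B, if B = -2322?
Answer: 2322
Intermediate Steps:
D(-5, -1)*B = -2322/(-1) = -1*(-2322) = 2322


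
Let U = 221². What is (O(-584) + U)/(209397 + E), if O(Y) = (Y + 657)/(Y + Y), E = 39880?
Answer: 781455/3988432 ≈ 0.19593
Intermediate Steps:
U = 48841
O(Y) = (657 + Y)/(2*Y) (O(Y) = (657 + Y)/((2*Y)) = (657 + Y)*(1/(2*Y)) = (657 + Y)/(2*Y))
(O(-584) + U)/(209397 + E) = ((½)*(657 - 584)/(-584) + 48841)/(209397 + 39880) = ((½)*(-1/584)*73 + 48841)/249277 = (-1/16 + 48841)*(1/249277) = (781455/16)*(1/249277) = 781455/3988432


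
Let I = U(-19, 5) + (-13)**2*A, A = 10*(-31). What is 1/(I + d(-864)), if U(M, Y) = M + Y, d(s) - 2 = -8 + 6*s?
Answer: -1/57594 ≈ -1.7363e-5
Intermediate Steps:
A = -310
d(s) = -6 + 6*s (d(s) = 2 + (-8 + 6*s) = -6 + 6*s)
I = -52404 (I = (-19 + 5) + (-13)**2*(-310) = -14 + 169*(-310) = -14 - 52390 = -52404)
1/(I + d(-864)) = 1/(-52404 + (-6 + 6*(-864))) = 1/(-52404 + (-6 - 5184)) = 1/(-52404 - 5190) = 1/(-57594) = -1/57594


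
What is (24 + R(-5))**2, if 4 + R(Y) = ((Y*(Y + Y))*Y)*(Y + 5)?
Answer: 400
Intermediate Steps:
R(Y) = -4 + 2*Y**3*(5 + Y) (R(Y) = -4 + ((Y*(Y + Y))*Y)*(Y + 5) = -4 + ((Y*(2*Y))*Y)*(5 + Y) = -4 + ((2*Y**2)*Y)*(5 + Y) = -4 + (2*Y**3)*(5 + Y) = -4 + 2*Y**3*(5 + Y))
(24 + R(-5))**2 = (24 + (-4 + 2*(-5)**4 + 10*(-5)**3))**2 = (24 + (-4 + 2*625 + 10*(-125)))**2 = (24 + (-4 + 1250 - 1250))**2 = (24 - 4)**2 = 20**2 = 400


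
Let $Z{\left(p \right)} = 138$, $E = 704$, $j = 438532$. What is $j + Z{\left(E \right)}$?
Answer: $438670$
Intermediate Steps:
$j + Z{\left(E \right)} = 438532 + 138 = 438670$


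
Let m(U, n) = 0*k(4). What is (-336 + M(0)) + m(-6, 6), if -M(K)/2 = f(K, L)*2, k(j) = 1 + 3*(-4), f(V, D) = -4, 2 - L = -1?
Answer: -320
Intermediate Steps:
L = 3 (L = 2 - 1*(-1) = 2 + 1 = 3)
k(j) = -11 (k(j) = 1 - 12 = -11)
M(K) = 16 (M(K) = -(-8)*2 = -2*(-8) = 16)
m(U, n) = 0 (m(U, n) = 0*(-11) = 0)
(-336 + M(0)) + m(-6, 6) = (-336 + 16) + 0 = -320 + 0 = -320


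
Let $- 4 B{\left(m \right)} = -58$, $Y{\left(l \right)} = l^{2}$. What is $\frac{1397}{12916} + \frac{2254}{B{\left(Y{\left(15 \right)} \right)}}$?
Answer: $\frac{58265841}{374564} \approx 155.56$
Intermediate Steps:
$B{\left(m \right)} = \frac{29}{2}$ ($B{\left(m \right)} = \left(- \frac{1}{4}\right) \left(-58\right) = \frac{29}{2}$)
$\frac{1397}{12916} + \frac{2254}{B{\left(Y{\left(15 \right)} \right)}} = \frac{1397}{12916} + \frac{2254}{\frac{29}{2}} = 1397 \cdot \frac{1}{12916} + 2254 \cdot \frac{2}{29} = \frac{1397}{12916} + \frac{4508}{29} = \frac{58265841}{374564}$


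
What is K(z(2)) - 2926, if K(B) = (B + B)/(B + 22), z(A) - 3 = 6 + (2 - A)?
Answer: -90688/31 ≈ -2925.4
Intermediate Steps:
z(A) = 11 - A (z(A) = 3 + (6 + (2 - A)) = 3 + (8 - A) = 11 - A)
K(B) = 2*B/(22 + B) (K(B) = (2*B)/(22 + B) = 2*B/(22 + B))
K(z(2)) - 2926 = 2*(11 - 1*2)/(22 + (11 - 1*2)) - 2926 = 2*(11 - 2)/(22 + (11 - 2)) - 2926 = 2*9/(22 + 9) - 2926 = 2*9/31 - 2926 = 2*9*(1/31) - 2926 = 18/31 - 2926 = -90688/31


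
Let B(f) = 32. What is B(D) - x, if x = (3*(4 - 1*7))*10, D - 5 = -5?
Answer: 122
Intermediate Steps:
D = 0 (D = 5 - 5 = 0)
x = -90 (x = (3*(4 - 7))*10 = (3*(-3))*10 = -9*10 = -90)
B(D) - x = 32 - 1*(-90) = 32 + 90 = 122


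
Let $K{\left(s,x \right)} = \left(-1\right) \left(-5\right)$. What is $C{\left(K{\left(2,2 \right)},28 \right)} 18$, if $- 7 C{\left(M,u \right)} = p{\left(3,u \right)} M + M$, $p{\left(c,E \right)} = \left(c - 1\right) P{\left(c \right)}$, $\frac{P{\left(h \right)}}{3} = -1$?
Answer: $\frac{450}{7} \approx 64.286$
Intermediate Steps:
$P{\left(h \right)} = -3$ ($P{\left(h \right)} = 3 \left(-1\right) = -3$)
$K{\left(s,x \right)} = 5$
$p{\left(c,E \right)} = 3 - 3 c$ ($p{\left(c,E \right)} = \left(c - 1\right) \left(-3\right) = \left(-1 + c\right) \left(-3\right) = 3 - 3 c$)
$C{\left(M,u \right)} = \frac{5 M}{7}$ ($C{\left(M,u \right)} = - \frac{\left(3 - 9\right) M + M}{7} = - \frac{- 6 M + M}{7} = - \frac{\left(-5\right) M}{7} = \frac{5 M}{7}$)
$C{\left(K{\left(2,2 \right)},28 \right)} 18 = \frac{5}{7} \cdot 5 \cdot 18 = \frac{25}{7} \cdot 18 = \frac{450}{7}$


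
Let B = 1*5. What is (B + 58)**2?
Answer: 3969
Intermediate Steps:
B = 5
(B + 58)**2 = (5 + 58)**2 = 63**2 = 3969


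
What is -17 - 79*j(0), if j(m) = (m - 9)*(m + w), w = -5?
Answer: -3572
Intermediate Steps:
j(m) = (-9 + m)*(-5 + m) (j(m) = (m - 9)*(m - 5) = (-9 + m)*(-5 + m))
-17 - 79*j(0) = -17 - 79*(45 + 0² - 14*0) = -17 - 79*(45 + 0 + 0) = -17 - 79*45 = -17 - 3555 = -3572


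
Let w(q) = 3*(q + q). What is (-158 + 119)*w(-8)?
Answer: 1872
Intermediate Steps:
w(q) = 6*q (w(q) = 3*(2*q) = 6*q)
(-158 + 119)*w(-8) = (-158 + 119)*(6*(-8)) = -39*(-48) = 1872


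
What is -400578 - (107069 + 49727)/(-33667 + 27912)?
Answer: -2305169594/5755 ≈ -4.0055e+5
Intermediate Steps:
-400578 - (107069 + 49727)/(-33667 + 27912) = -400578 - 156796/(-5755) = -400578 - 156796*(-1)/5755 = -400578 - 1*(-156796/5755) = -400578 + 156796/5755 = -2305169594/5755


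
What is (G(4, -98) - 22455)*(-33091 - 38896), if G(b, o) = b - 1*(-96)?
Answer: 1609269385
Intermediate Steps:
G(b, o) = 96 + b (G(b, o) = b + 96 = 96 + b)
(G(4, -98) - 22455)*(-33091 - 38896) = ((96 + 4) - 22455)*(-33091 - 38896) = (100 - 22455)*(-71987) = -22355*(-71987) = 1609269385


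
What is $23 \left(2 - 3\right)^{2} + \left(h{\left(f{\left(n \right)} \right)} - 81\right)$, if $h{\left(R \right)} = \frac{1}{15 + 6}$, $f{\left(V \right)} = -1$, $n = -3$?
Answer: $- \frac{1217}{21} \approx -57.952$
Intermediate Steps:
$h{\left(R \right)} = \frac{1}{21}$
$23 \left(2 - 3\right)^{2} + \left(h{\left(f{\left(n \right)} \right)} - 81\right) = 23 \left(2 - 3\right)^{2} + \left(\frac{1}{21} - 81\right) = 23 \left(-1\right)^{2} + \left(\frac{1}{21} - 81\right) = 23 \cdot 1 - \frac{1700}{21} = 23 - \frac{1700}{21} = - \frac{1217}{21}$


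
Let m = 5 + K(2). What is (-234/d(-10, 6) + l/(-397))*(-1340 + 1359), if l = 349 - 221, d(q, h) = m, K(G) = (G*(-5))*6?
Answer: 1631302/21835 ≈ 74.710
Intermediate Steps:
K(G) = -30*G (K(G) = -5*G*6 = -30*G)
m = -55 (m = 5 - 30*2 = 5 - 60 = -55)
d(q, h) = -55
l = 128
(-234/d(-10, 6) + l/(-397))*(-1340 + 1359) = (-234/(-55) + 128/(-397))*(-1340 + 1359) = (-234*(-1/55) + 128*(-1/397))*19 = (234/55 - 128/397)*19 = (85858/21835)*19 = 1631302/21835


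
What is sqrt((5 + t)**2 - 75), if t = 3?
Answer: I*sqrt(11) ≈ 3.3166*I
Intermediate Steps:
sqrt((5 + t)**2 - 75) = sqrt((5 + 3)**2 - 75) = sqrt(8**2 - 75) = sqrt(64 - 75) = sqrt(-11) = I*sqrt(11)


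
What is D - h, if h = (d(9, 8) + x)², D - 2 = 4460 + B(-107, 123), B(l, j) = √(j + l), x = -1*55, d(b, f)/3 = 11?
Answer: 3982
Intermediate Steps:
d(b, f) = 33 (d(b, f) = 3*11 = 33)
x = -55
D = 4466 (D = 2 + (4460 + √(123 - 107)) = 2 + (4460 + √16) = 2 + (4460 + 4) = 2 + 4464 = 4466)
h = 484 (h = (33 - 55)² = (-22)² = 484)
D - h = 4466 - 1*484 = 4466 - 484 = 3982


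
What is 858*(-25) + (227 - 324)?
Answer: -21547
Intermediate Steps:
858*(-25) + (227 - 324) = -21450 - 97 = -21547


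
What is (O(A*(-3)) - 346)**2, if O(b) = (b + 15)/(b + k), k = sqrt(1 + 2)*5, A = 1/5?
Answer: 11571574900/96721 - 64542000*sqrt(3)/96721 ≈ 1.1848e+5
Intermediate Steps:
A = 1/5 ≈ 0.20000
k = 5*sqrt(3) (k = sqrt(3)*5 = 5*sqrt(3) ≈ 8.6602)
O(b) = (15 + b)/(b + 5*sqrt(3)) (O(b) = (b + 15)/(b + 5*sqrt(3)) = (15 + b)/(b + 5*sqrt(3)))
(O(A*(-3)) - 346)**2 = ((15 + (1/5)*(-3))/((1/5)*(-3) + 5*sqrt(3)) - 346)**2 = ((15 - 3/5)/(-3/5 + 5*sqrt(3)) - 346)**2 = ((72/5)/(-3/5 + 5*sqrt(3)) - 346)**2 = (72/(5*(-3/5 + 5*sqrt(3))) - 346)**2 = (-346 + 72/(5*(-3/5 + 5*sqrt(3))))**2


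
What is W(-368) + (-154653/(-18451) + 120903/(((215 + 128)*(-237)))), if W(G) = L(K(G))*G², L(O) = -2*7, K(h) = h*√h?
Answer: -947901507401602/499966747 ≈ -1.8959e+6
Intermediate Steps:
K(h) = h^(3/2)
L(O) = -14
W(G) = -14*G²
W(-368) + (-154653/(-18451) + 120903/(((215 + 128)*(-237)))) = -14*(-368)² + (-154653/(-18451) + 120903/(((215 + 128)*(-237)))) = -14*135424 + (-154653*(-1/18451) + 120903/((343*(-237)))) = -1895936 + (154653/18451 + 120903/(-81291)) = -1895936 + (154653/18451 + 120903*(-1/81291)) = -1895936 + (154653/18451 - 40301/27097) = -1895936 + 3447038590/499966747 = -947901507401602/499966747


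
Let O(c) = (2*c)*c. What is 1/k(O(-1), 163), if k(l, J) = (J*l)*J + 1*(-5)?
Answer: 1/53133 ≈ 1.8821e-5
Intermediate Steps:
O(c) = 2*c**2
k(l, J) = -5 + l*J**2 (k(l, J) = l*J**2 - 5 = -5 + l*J**2)
1/k(O(-1), 163) = 1/(-5 + (2*(-1)**2)*163**2) = 1/(-5 + (2*1)*26569) = 1/(-5 + 2*26569) = 1/(-5 + 53138) = 1/53133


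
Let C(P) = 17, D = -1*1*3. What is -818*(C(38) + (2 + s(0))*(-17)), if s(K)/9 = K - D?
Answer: 389368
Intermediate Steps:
D = -3 (D = -1*3 = -3)
s(K) = 27 + 9*K (s(K) = 9*(K - 1*(-3)) = 9*(K + 3) = 9*(3 + K) = 27 + 9*K)
-818*(C(38) + (2 + s(0))*(-17)) = -818*(17 + (2 + (27 + 9*0))*(-17)) = -818*(17 + (2 + (27 + 0))*(-17)) = -818*(17 + (2 + 27)*(-17)) = -818*(17 + 29*(-17)) = -818*(17 - 493) = -818*(-476) = 389368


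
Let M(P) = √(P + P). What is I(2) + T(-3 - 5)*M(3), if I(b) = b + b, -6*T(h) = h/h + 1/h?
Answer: 4 - 7*√6/48 ≈ 3.6428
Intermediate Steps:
T(h) = -⅙ - 1/(6*h) (T(h) = -(h/h + 1/h)/6 = -(1 + 1/h)/6 = -⅙ - 1/(6*h))
M(P) = √2*√P (M(P) = √(2*P) = √2*√P)
I(b) = 2*b
I(2) + T(-3 - 5)*M(3) = 2*2 + ((-1 - (-3 - 5))/(6*(-3 - 5)))*(√2*√3) = 4 + ((⅙)*(-1 - 1*(-8))/(-8))*√6 = 4 + ((⅙)*(-⅛)*(-1 + 8))*√6 = 4 + ((⅙)*(-⅛)*7)*√6 = 4 - 7*√6/48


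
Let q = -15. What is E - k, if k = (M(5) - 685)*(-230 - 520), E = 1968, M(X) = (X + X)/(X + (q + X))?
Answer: -513282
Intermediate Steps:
M(X) = 2*X/(-15 + 2*X) (M(X) = (X + X)/(X + (-15 + X)) = (2*X)/(-15 + 2*X) = 2*X/(-15 + 2*X))
k = 515250 (k = (2*5/(-15 + 2*5) - 685)*(-230 - 520) = (2*5/(-15 + 10) - 685)*(-750) = (2*5/(-5) - 685)*(-750) = (2*5*(-⅕) - 685)*(-750) = (-2 - 685)*(-750) = -687*(-750) = 515250)
E - k = 1968 - 1*515250 = 1968 - 515250 = -513282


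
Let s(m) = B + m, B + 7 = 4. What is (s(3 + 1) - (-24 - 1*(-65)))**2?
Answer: 1600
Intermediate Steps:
B = -3 (B = -7 + 4 = -3)
s(m) = -3 + m
(s(3 + 1) - (-24 - 1*(-65)))**2 = ((-3 + (3 + 1)) - (-24 - 1*(-65)))**2 = ((-3 + 4) - (-24 + 65))**2 = (1 - 1*41)**2 = (1 - 41)**2 = (-40)**2 = 1600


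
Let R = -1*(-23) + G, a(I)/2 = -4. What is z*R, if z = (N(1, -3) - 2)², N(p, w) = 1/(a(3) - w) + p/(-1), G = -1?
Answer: 5632/25 ≈ 225.28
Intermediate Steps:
a(I) = -8 (a(I) = 2*(-4) = -8)
N(p, w) = 1/(-8 - w) - p (N(p, w) = 1/(-8 - w) + p/(-1) = 1/(-8 - w) + p*(-1) = 1/(-8 - w) - p)
R = 22 (R = -1*(-23) - 1 = 23 - 1 = 22)
z = 256/25 (z = ((-1 - 8*1 - 1*1*(-3))/(8 - 3) - 2)² = ((-1 - 8 + 3)/5 - 2)² = ((⅕)*(-6) - 2)² = (-6/5 - 2)² = (-16/5)² = 256/25 ≈ 10.240)
z*R = (256/25)*22 = 5632/25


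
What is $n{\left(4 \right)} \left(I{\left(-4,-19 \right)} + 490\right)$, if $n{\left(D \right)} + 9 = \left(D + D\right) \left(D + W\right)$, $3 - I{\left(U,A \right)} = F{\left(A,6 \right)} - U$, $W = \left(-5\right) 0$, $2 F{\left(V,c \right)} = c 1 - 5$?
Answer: $\frac{22471}{2} \approx 11236.0$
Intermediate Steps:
$F{\left(V,c \right)} = - \frac{5}{2} + \frac{c}{2}$ ($F{\left(V,c \right)} = \frac{c 1 - 5}{2} = \frac{c - 5}{2} = \frac{-5 + c}{2} = - \frac{5}{2} + \frac{c}{2}$)
$W = 0$
$I{\left(U,A \right)} = \frac{5}{2} + U$ ($I{\left(U,A \right)} = 3 - \left(\left(- \frac{5}{2} + \frac{1}{2} \cdot 6\right) - U\right) = 3 - \left(\left(- \frac{5}{2} + 3\right) - U\right) = 3 - \left(\frac{1}{2} - U\right) = 3 + \left(- \frac{1}{2} + U\right) = \frac{5}{2} + U$)
$n{\left(D \right)} = -9 + 2 D^{2}$ ($n{\left(D \right)} = -9 + \left(D + D\right) \left(D + 0\right) = -9 + 2 D D = -9 + 2 D^{2}$)
$n{\left(4 \right)} \left(I{\left(-4,-19 \right)} + 490\right) = \left(-9 + 2 \cdot 4^{2}\right) \left(\left(\frac{5}{2} - 4\right) + 490\right) = \left(-9 + 2 \cdot 16\right) \left(- \frac{3}{2} + 490\right) = \left(-9 + 32\right) \frac{977}{2} = 23 \cdot \frac{977}{2} = \frac{22471}{2}$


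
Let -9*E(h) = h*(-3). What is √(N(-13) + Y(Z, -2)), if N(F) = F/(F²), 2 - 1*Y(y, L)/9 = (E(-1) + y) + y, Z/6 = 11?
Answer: 2*I*√49309/13 ≈ 34.162*I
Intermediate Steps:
Z = 66 (Z = 6*11 = 66)
E(h) = h/3 (E(h) = -h*(-3)/9 = -(-1)*h/3 = h/3)
Y(y, L) = 21 - 18*y (Y(y, L) = 18 - 9*(((⅓)*(-1) + y) + y) = 18 - 9*((-⅓ + y) + y) = 18 - 9*(-⅓ + 2*y) = 18 + (3 - 18*y) = 21 - 18*y)
N(F) = 1/F (N(F) = F/F² = 1/F)
√(N(-13) + Y(Z, -2)) = √(1/(-13) + (21 - 18*66)) = √(-1/13 + (21 - 1188)) = √(-1/13 - 1167) = √(-15172/13) = 2*I*√49309/13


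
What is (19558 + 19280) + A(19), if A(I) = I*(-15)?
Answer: 38553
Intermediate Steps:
A(I) = -15*I
(19558 + 19280) + A(19) = (19558 + 19280) - 15*19 = 38838 - 285 = 38553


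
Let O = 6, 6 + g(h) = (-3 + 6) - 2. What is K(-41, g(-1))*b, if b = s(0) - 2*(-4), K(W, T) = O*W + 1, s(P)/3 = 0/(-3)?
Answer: -1960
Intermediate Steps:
s(P) = 0 (s(P) = 3*(0/(-3)) = 3*(0*(-1/3)) = 3*0 = 0)
g(h) = -5 (g(h) = -6 + ((-3 + 6) - 2) = -6 + (3 - 2) = -6 + 1 = -5)
K(W, T) = 1 + 6*W (K(W, T) = 6*W + 1 = 1 + 6*W)
b = 8 (b = 0 - 2*(-4) = 0 + 8 = 8)
K(-41, g(-1))*b = (1 + 6*(-41))*8 = (1 - 246)*8 = -245*8 = -1960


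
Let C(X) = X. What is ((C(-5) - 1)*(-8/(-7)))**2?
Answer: 2304/49 ≈ 47.020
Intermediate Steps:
((C(-5) - 1)*(-8/(-7)))**2 = ((-5 - 1)*(-8/(-7)))**2 = (-(-48)*(-1)/7)**2 = (-6*8/7)**2 = (-48/7)**2 = 2304/49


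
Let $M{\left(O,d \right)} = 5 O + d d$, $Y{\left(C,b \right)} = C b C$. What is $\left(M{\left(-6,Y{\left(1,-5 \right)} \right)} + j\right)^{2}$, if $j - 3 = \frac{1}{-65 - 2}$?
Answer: $\frac{18225}{4489} \approx 4.0599$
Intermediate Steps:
$Y{\left(C,b \right)} = b C^{2}$
$M{\left(O,d \right)} = d^{2} + 5 O$ ($M{\left(O,d \right)} = 5 O + d^{2} = d^{2} + 5 O$)
$j = \frac{200}{67}$ ($j = 3 + \frac{1}{-65 - 2} = 3 + \frac{1}{-67} = 3 - \frac{1}{67} = \frac{200}{67} \approx 2.9851$)
$\left(M{\left(-6,Y{\left(1,-5 \right)} \right)} + j\right)^{2} = \left(\left(\left(- 5 \cdot 1^{2}\right)^{2} + 5 \left(-6\right)\right) + \frac{200}{67}\right)^{2} = \left(\left(\left(\left(-5\right) 1\right)^{2} - 30\right) + \frac{200}{67}\right)^{2} = \left(\left(\left(-5\right)^{2} - 30\right) + \frac{200}{67}\right)^{2} = \left(\left(25 - 30\right) + \frac{200}{67}\right)^{2} = \left(-5 + \frac{200}{67}\right)^{2} = \left(- \frac{135}{67}\right)^{2} = \frac{18225}{4489}$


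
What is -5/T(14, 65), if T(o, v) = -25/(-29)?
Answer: -29/5 ≈ -5.8000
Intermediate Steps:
T(o, v) = 25/29 (T(o, v) = -25*(-1/29) = 25/29)
-5/T(14, 65) = -5/(25/29) = (29/25)*(-5) = -29/5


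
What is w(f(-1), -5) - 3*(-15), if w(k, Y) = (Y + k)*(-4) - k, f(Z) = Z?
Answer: 70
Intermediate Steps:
w(k, Y) = -5*k - 4*Y (w(k, Y) = (-4*Y - 4*k) - k = -5*k - 4*Y)
w(f(-1), -5) - 3*(-15) = (-5*(-1) - 4*(-5)) - 3*(-15) = (5 + 20) + 45 = 25 + 45 = 70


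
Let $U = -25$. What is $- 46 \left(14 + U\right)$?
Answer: $506$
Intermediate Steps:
$- 46 \left(14 + U\right) = - 46 \left(14 - 25\right) = \left(-46\right) \left(-11\right) = 506$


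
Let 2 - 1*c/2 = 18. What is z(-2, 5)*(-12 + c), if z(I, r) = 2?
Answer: -88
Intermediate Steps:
c = -32 (c = 4 - 2*18 = 4 - 36 = -32)
z(-2, 5)*(-12 + c) = 2*(-12 - 32) = 2*(-44) = -88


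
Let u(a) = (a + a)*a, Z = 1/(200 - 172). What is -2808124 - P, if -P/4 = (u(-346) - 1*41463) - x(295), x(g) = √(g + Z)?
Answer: -2016248 - 2*√57827/7 ≈ -2.0163e+6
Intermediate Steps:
Z = 1/28 ≈ 0.035714
u(a) = 2*a² (u(a) = (2*a)*a = 2*a²)
x(g) = √(1/28 + g) (x(g) = √(g + 1/28) = √(1/28 + g))
P = -791876 + 2*√57827/7 (P = -4*((2*(-346)² - 1*41463) - √(7 + 196*295)/14) = -4*((2*119716 - 41463) - √(7 + 57820)/14) = -4*((239432 - 41463) - √57827/14) = -4*(197969 - √57827/14) = -791876 + 2*√57827/7 ≈ -7.9181e+5)
-2808124 - P = -2808124 - (-791876 + 2*√57827/7) = -2808124 + (791876 - 2*√57827/7) = -2016248 - 2*√57827/7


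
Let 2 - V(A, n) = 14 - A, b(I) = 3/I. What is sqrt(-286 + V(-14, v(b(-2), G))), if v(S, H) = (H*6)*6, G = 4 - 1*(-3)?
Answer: 2*I*sqrt(78) ≈ 17.664*I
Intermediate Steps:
G = 7 (G = 4 + 3 = 7)
v(S, H) = 36*H (v(S, H) = (6*H)*6 = 36*H)
V(A, n) = -12 + A (V(A, n) = 2 - (14 - A) = 2 + (-14 + A) = -12 + A)
sqrt(-286 + V(-14, v(b(-2), G))) = sqrt(-286 + (-12 - 14)) = sqrt(-286 - 26) = sqrt(-312) = 2*I*sqrt(78)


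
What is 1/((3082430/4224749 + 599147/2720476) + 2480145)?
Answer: 11493328260524/28505131535619821763 ≈ 4.0320e-7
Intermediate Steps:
1/((3082430/4224749 + 599147/2720476) + 2480145) = 1/(10916922525783/11493328260524 + 2480145) = 1/(28505131535619821763/11493328260524) = 11493328260524/28505131535619821763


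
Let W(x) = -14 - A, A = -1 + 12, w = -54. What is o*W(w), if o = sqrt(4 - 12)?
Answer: -50*I*sqrt(2) ≈ -70.711*I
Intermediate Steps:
A = 11
o = 2*I*sqrt(2) (o = sqrt(-8) = 2*I*sqrt(2) ≈ 2.8284*I)
W(x) = -25 (W(x) = -14 - 1*11 = -14 - 11 = -25)
o*W(w) = (2*I*sqrt(2))*(-25) = -50*I*sqrt(2)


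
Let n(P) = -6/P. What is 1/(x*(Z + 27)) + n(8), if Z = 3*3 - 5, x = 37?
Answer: -3437/4588 ≈ -0.74913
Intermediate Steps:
Z = 4 (Z = 9 - 5 = 4)
1/(x*(Z + 27)) + n(8) = 1/(37*(4 + 27)) - 6/8 = (1/37)/31 - 6*⅛ = (1/37)*(1/31) - ¾ = 1/1147 - ¾ = -3437/4588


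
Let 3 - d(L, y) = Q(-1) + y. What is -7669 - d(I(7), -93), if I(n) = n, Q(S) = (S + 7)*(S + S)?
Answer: -7777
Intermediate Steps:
Q(S) = 2*S*(7 + S) (Q(S) = (7 + S)*(2*S) = 2*S*(7 + S))
d(L, y) = 15 - y (d(L, y) = 3 - (2*(-1)*(7 - 1) + y) = 3 - (2*(-1)*6 + y) = 3 - (-12 + y) = 3 + (12 - y) = 15 - y)
-7669 - d(I(7), -93) = -7669 - (15 - 1*(-93)) = -7669 - (15 + 93) = -7669 - 1*108 = -7669 - 108 = -7777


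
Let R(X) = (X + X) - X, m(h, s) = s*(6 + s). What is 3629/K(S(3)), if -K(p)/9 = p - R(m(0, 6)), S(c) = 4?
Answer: 3629/612 ≈ 5.9297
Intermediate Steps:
R(X) = X (R(X) = 2*X - X = X)
K(p) = 648 - 9*p (K(p) = -9*(p - 6*(6 + 6)) = -9*(p - 6*12) = -9*(p - 1*72) = -9*(p - 72) = -9*(-72 + p) = 648 - 9*p)
3629/K(S(3)) = 3629/(648 - 9*4) = 3629/(648 - 36) = 3629/612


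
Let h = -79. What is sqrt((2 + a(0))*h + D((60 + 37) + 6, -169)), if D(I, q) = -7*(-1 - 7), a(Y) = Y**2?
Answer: I*sqrt(102) ≈ 10.1*I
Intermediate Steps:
D(I, q) = 56 (D(I, q) = -7*(-8) = 56)
sqrt((2 + a(0))*h + D((60 + 37) + 6, -169)) = sqrt((2 + 0**2)*(-79) + 56) = sqrt((2 + 0)*(-79) + 56) = sqrt(2*(-79) + 56) = sqrt(-158 + 56) = sqrt(-102) = I*sqrt(102)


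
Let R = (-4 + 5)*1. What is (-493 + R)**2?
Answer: 242064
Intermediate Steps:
R = 1 (R = 1*1 = 1)
(-493 + R)**2 = (-493 + 1)**2 = (-492)**2 = 242064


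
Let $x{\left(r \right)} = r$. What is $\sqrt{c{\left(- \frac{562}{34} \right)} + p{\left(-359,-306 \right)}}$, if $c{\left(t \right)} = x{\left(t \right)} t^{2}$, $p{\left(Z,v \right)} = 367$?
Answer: $\frac{i \sqrt{346544490}}{289} \approx 64.414 i$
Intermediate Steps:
$c{\left(t \right)} = t^{3}$ ($c{\left(t \right)} = t t^{2} = t^{3}$)
$\sqrt{c{\left(- \frac{562}{34} \right)} + p{\left(-359,-306 \right)}} = \sqrt{\left(- \frac{562}{34}\right)^{3} + 367} = \sqrt{\left(\left(-562\right) \frac{1}{34}\right)^{3} + 367} = \sqrt{\left(- \frac{281}{17}\right)^{3} + 367} = \sqrt{- \frac{22188041}{4913} + 367} = \sqrt{- \frac{20384970}{4913}} = \frac{i \sqrt{346544490}}{289}$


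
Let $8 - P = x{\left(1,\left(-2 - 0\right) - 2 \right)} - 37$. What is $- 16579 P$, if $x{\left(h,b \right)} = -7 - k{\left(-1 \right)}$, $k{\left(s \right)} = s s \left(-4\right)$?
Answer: $-795792$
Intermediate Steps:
$k{\left(s \right)} = - 4 s^{2}$ ($k{\left(s \right)} = s^{2} \left(-4\right) = - 4 s^{2}$)
$x{\left(h,b \right)} = -3$ ($x{\left(h,b \right)} = -7 - - 4 \left(-1\right)^{2} = -7 - \left(-4\right) 1 = -7 - -4 = -7 + 4 = -3$)
$P = 48$ ($P = 8 - \left(-3 - 37\right) = 8 - -40 = 8 + 40 = 48$)
$- 16579 P = \left(-16579\right) 48 = -795792$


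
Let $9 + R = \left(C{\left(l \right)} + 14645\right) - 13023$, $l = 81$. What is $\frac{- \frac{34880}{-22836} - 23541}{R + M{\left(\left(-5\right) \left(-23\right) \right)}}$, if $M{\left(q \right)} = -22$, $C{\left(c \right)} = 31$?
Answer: $- \frac{134386849}{9259998} \approx -14.513$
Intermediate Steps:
$R = 1644$ ($R = -9 + \left(\left(31 + 14645\right) - 13023\right) = -9 + \left(14676 - 13023\right) = -9 + 1653 = 1644$)
$\frac{- \frac{34880}{-22836} - 23541}{R + M{\left(\left(-5\right) \left(-23\right) \right)}} = \frac{- \frac{34880}{-22836} - 23541}{1644 - 22} = \frac{\left(-34880\right) \left(- \frac{1}{22836}\right) - 23541}{1622} = \left(\frac{8720}{5709} - 23541\right) \frac{1}{1622} = \left(- \frac{134386849}{5709}\right) \frac{1}{1622} = - \frac{134386849}{9259998}$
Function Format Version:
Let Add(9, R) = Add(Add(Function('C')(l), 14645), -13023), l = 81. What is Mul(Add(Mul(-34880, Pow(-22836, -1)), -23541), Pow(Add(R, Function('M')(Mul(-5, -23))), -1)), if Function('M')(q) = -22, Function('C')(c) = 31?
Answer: Rational(-134386849, 9259998) ≈ -14.513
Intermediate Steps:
R = 1644 (R = Add(-9, Add(Add(31, 14645), -13023)) = Add(-9, Add(14676, -13023)) = Add(-9, 1653) = 1644)
Mul(Add(Mul(-34880, Pow(-22836, -1)), -23541), Pow(Add(R, Function('M')(Mul(-5, -23))), -1)) = Mul(Add(Mul(-34880, Pow(-22836, -1)), -23541), Pow(Add(1644, -22), -1)) = Mul(Add(Mul(-34880, Rational(-1, 22836)), -23541), Pow(1622, -1)) = Mul(Add(Rational(8720, 5709), -23541), Rational(1, 1622)) = Mul(Rational(-134386849, 5709), Rational(1, 1622)) = Rational(-134386849, 9259998)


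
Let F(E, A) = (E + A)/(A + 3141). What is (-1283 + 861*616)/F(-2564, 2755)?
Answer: 3119532328/191 ≈ 1.6333e+7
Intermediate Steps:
F(E, A) = (A + E)/(3141 + A)
(-1283 + 861*616)/F(-2564, 2755) = (-1283 + 861*616)/(((2755 - 2564)/(3141 + 2755))) = (-1283 + 530376)/((191/5896)) = 529093/(((1/5896)*191)) = 529093/(191/5896) = 529093*(5896/191) = 3119532328/191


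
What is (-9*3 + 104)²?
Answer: 5929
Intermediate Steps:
(-9*3 + 104)² = (-27 + 104)² = 77² = 5929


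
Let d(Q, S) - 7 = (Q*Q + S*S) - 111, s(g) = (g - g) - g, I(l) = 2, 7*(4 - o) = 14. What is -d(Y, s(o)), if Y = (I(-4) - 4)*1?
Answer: 96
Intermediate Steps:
o = 2 (o = 4 - 1/7*14 = 4 - 2 = 2)
s(g) = -g (s(g) = 0 - g = -g)
Y = -2 (Y = (2 - 4)*1 = -2*1 = -2)
d(Q, S) = -104 + Q**2 + S**2 (d(Q, S) = 7 + ((Q*Q + S*S) - 111) = 7 + ((Q**2 + S**2) - 111) = 7 + (-111 + Q**2 + S**2) = -104 + Q**2 + S**2)
-d(Y, s(o)) = -(-104 + (-2)**2 + (-1*2)**2) = -(-104 + 4 + (-2)**2) = -(-104 + 4 + 4) = -1*(-96) = 96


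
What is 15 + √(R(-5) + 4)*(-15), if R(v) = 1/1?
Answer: 15 - 15*√5 ≈ -18.541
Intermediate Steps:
R(v) = 1
15 + √(R(-5) + 4)*(-15) = 15 + √(1 + 4)*(-15) = 15 + √5*(-15) = 15 - 15*√5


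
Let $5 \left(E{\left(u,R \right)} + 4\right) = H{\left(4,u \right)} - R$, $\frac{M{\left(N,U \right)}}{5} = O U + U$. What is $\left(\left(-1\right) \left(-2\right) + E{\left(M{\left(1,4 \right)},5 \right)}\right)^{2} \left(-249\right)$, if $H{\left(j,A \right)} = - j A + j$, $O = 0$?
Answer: $- \frac{2061969}{25} \approx -82479.0$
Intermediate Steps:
$H{\left(j,A \right)} = j - A j$ ($H{\left(j,A \right)} = - A j + j = j - A j$)
$M{\left(N,U \right)} = 5 U$ ($M{\left(N,U \right)} = 5 \left(0 U + U\right) = 5 \left(0 + U\right) = 5 U$)
$E{\left(u,R \right)} = - \frac{16}{5} - \frac{4 u}{5} - \frac{R}{5}$ ($E{\left(u,R \right)} = -4 + \frac{4 \left(1 - u\right) - R}{5} = -4 + \frac{\left(4 - 4 u\right) - R}{5} = -4 + \frac{4 - R - 4 u}{5} = -4 - \left(- \frac{4}{5} + \frac{R}{5} + \frac{4 u}{5}\right) = - \frac{16}{5} - \frac{4 u}{5} - \frac{R}{5}$)
$\left(\left(-1\right) \left(-2\right) + E{\left(M{\left(1,4 \right)},5 \right)}\right)^{2} \left(-249\right) = \left(\left(-1\right) \left(-2\right) - \left(\frac{21}{5} + \frac{4}{5} \cdot 5 \cdot 4\right)\right)^{2} \left(-249\right) = \left(2 - \frac{101}{5}\right)^{2} \left(-249\right) = \left(- \frac{91}{5}\right)^{2} \left(-249\right) = \frac{8281}{25} \left(-249\right) = - \frac{2061969}{25}$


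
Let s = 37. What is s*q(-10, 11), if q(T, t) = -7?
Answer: -259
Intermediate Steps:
s*q(-10, 11) = 37*(-7) = -259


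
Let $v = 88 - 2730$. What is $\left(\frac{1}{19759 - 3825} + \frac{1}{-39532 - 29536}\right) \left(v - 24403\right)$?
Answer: $- \frac{23177565}{17750476} \approx -1.3057$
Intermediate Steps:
$v = -2642$ ($v = 88 - 2730 = -2642$)
$\left(\frac{1}{19759 - 3825} + \frac{1}{-39532 - 29536}\right) \left(v - 24403\right) = \left(\frac{1}{19759 - 3825} + \frac{1}{-39532 - 29536}\right) \left(-2642 - 24403\right) = \left(\frac{1}{15934} + \frac{1}{-69068}\right) \left(-27045\right) = \left(\frac{1}{15934} - \frac{1}{69068}\right) \left(-27045\right) = \frac{857}{17750476} \left(-27045\right) = - \frac{23177565}{17750476}$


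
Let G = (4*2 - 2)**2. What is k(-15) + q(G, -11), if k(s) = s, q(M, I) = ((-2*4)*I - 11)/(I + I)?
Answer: -37/2 ≈ -18.500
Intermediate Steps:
G = 36 (G = (8 - 2)**2 = 6**2 = 36)
q(M, I) = (-11 - 8*I)/(2*I) (q(M, I) = (-8*I - 11)/((2*I)) = (-11 - 8*I)*(1/(2*I)) = (-11 - 8*I)/(2*I))
k(-15) + q(G, -11) = -15 + (-4 - 11/2/(-11)) = -15 + (-4 - 11/2*(-1/11)) = -15 + (-4 + 1/2) = -15 - 7/2 = -37/2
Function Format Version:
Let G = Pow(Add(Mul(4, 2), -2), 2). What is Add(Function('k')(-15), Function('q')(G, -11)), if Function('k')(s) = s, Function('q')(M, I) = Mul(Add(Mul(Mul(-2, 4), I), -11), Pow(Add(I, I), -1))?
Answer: Rational(-37, 2) ≈ -18.500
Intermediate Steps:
G = 36 (G = Pow(Add(8, -2), 2) = Pow(6, 2) = 36)
Function('q')(M, I) = Mul(Rational(1, 2), Pow(I, -1), Add(-11, Mul(-8, I))) (Function('q')(M, I) = Mul(Add(Mul(-8, I), -11), Pow(Mul(2, I), -1)) = Mul(Add(-11, Mul(-8, I)), Mul(Rational(1, 2), Pow(I, -1))) = Mul(Rational(1, 2), Pow(I, -1), Add(-11, Mul(-8, I))))
Add(Function('k')(-15), Function('q')(G, -11)) = Add(-15, Add(-4, Mul(Rational(-11, 2), Pow(-11, -1)))) = Add(-15, Add(-4, Mul(Rational(-11, 2), Rational(-1, 11)))) = Add(-15, Add(-4, Rational(1, 2))) = Add(-15, Rational(-7, 2)) = Rational(-37, 2)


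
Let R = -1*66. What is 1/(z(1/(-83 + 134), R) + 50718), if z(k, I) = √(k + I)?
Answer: 2586618/131188095089 - I*√171615/131188095089 ≈ 1.9717e-5 - 3.1578e-9*I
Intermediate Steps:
R = -66
z(k, I) = √(I + k)
1/(z(1/(-83 + 134), R) + 50718) = 1/(√(-66 + 1/(-83 + 134)) + 50718) = 1/(√(-66 + 1/51) + 50718) = 1/(√(-3365/51) + 50718) = 1/(I*√171615/51 + 50718) = 1/(50718 + I*√171615/51)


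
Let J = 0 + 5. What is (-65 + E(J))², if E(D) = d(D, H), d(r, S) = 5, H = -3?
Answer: 3600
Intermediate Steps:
J = 5
E(D) = 5
(-65 + E(J))² = (-65 + 5)² = (-60)² = 3600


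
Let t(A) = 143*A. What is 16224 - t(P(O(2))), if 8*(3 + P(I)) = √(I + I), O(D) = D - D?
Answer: 16653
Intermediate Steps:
O(D) = 0
P(I) = -3 + √2*√I/8 (P(I) = -3 + √(I + I)/8 = -3 + √(2*I)/8 = -3 + (√2*√I)/8 = -3 + √2*√I/8)
16224 - t(P(O(2))) = 16224 - 143*(-3 + √2*√0/8) = 16224 - 143*(-3 + (⅛)*√2*0) = 16224 - 143*(-3 + 0) = 16224 - 143*(-3) = 16224 - 1*(-429) = 16224 + 429 = 16653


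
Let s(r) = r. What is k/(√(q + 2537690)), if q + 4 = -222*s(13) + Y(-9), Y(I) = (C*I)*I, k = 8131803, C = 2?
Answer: 8131803*√2534962/2534962 ≈ 5107.4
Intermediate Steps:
Y(I) = 2*I² (Y(I) = (2*I)*I = 2*I²)
q = -2728 (q = -4 + (-222*13 + 2*(-9)²) = -4 + (-2886 + 2*81) = -4 + (-2886 + 162) = -4 - 2724 = -2728)
k/(√(q + 2537690)) = 8131803/(√(-2728 + 2537690)) = 8131803/(√2534962) = 8131803*(√2534962/2534962) = 8131803*√2534962/2534962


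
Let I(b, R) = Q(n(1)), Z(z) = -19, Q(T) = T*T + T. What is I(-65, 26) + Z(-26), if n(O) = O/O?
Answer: -17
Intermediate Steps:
n(O) = 1
Q(T) = T + T² (Q(T) = T² + T = T + T²)
I(b, R) = 2 (I(b, R) = 1*(1 + 1) = 1*2 = 2)
I(-65, 26) + Z(-26) = 2 - 19 = -17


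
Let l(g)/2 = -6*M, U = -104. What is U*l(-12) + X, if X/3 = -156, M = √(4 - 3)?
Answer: 780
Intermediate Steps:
M = 1 (M = √1 = 1)
X = -468 (X = 3*(-156) = -468)
l(g) = -12 (l(g) = 2*(-6*1) = 2*(-6) = -12)
U*l(-12) + X = -104*(-12) - 468 = 1248 - 468 = 780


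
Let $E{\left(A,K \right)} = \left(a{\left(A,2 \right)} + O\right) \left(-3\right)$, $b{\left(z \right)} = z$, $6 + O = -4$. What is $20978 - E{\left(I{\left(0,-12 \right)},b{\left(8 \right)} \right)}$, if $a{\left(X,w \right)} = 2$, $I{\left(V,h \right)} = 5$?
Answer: $20954$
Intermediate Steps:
$O = -10$ ($O = -6 - 4 = -10$)
$E{\left(A,K \right)} = 24$ ($E{\left(A,K \right)} = \left(2 - 10\right) \left(-3\right) = \left(-8\right) \left(-3\right) = 24$)
$20978 - E{\left(I{\left(0,-12 \right)},b{\left(8 \right)} \right)} = 20978 - 24 = 20954$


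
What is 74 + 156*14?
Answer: 2258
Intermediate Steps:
74 + 156*14 = 74 + 2184 = 2258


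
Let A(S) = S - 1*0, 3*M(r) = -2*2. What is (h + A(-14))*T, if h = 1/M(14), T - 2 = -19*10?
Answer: 2773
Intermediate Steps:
M(r) = -4/3 (M(r) = (-2*2)/3 = (⅓)*(-4) = -4/3)
A(S) = S (A(S) = S + 0 = S)
T = -188 (T = 2 - 19*10 = 2 - 190 = -188)
h = -¾ (h = 1/(-4/3) = -¾ ≈ -0.75000)
(h + A(-14))*T = (-¾ - 14)*(-188) = -59/4*(-188) = 2773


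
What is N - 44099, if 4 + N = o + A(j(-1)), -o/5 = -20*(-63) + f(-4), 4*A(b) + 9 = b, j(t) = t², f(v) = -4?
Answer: -50385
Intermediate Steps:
A(b) = -9/4 + b/4
o = -6280 (o = -5*(-20*(-63) - 4) = -5*(1260 - 4) = -5*1256 = -6280)
N = -6286 (N = -4 + (-6280 + (-9/4 + (¼)*(-1)²)) = -4 + (-6280 + (-9/4 + (¼)*1)) = -4 + (-6280 + (-9/4 + ¼)) = -4 + (-6280 - 2) = -4 - 6282 = -6286)
N - 44099 = -6286 - 44099 = -50385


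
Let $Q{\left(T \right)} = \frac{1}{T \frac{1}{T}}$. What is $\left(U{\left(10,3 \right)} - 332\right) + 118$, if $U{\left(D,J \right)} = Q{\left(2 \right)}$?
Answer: $-213$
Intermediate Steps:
$Q{\left(T \right)} = 1$ ($Q{\left(T \right)} = 1^{-1} = 1$)
$U{\left(D,J \right)} = 1$
$\left(U{\left(10,3 \right)} - 332\right) + 118 = \left(1 - 332\right) + 118 = -331 + 118 = -213$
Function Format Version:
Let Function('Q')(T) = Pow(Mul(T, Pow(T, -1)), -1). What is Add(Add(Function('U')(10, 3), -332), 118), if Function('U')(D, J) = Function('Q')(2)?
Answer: -213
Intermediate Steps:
Function('Q')(T) = 1 (Function('Q')(T) = Pow(1, -1) = 1)
Function('U')(D, J) = 1
Add(Add(Function('U')(10, 3), -332), 118) = Add(Add(1, -332), 118) = Add(-331, 118) = -213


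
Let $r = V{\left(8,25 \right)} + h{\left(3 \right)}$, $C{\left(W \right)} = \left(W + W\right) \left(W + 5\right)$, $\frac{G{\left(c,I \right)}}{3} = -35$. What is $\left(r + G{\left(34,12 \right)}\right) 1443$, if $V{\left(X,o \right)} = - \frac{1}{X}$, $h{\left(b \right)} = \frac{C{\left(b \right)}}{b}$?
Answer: $- \frac{1028859}{8} \approx -1.2861 \cdot 10^{5}$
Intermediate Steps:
$G{\left(c,I \right)} = -105$ ($G{\left(c,I \right)} = 3 \left(-35\right) = -105$)
$C{\left(W \right)} = 2 W \left(5 + W\right)$
$h{\left(b \right)} = 10 + 2 b$ ($h{\left(b \right)} = \frac{2 b \left(5 + b\right)}{b} = 10 + 2 b$)
$r = \frac{127}{8}$ ($r = - \frac{1}{8} + \left(10 + 2 \cdot 3\right) = \left(-1\right) \frac{1}{8} + \left(10 + 6\right) = - \frac{1}{8} + 16 = \frac{127}{8} \approx 15.875$)
$\left(r + G{\left(34,12 \right)}\right) 1443 = \left(\frac{127}{8} - 105\right) 1443 = \left(- \frac{713}{8}\right) 1443 = - \frac{1028859}{8}$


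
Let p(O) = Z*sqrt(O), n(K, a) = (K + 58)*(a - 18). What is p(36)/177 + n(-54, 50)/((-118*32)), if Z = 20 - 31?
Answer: -24/59 ≈ -0.40678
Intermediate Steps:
Z = -11
n(K, a) = (-18 + a)*(58 + K) (n(K, a) = (58 + K)*(-18 + a) = (-18 + a)*(58 + K))
p(O) = -11*sqrt(O)
p(36)/177 + n(-54, 50)/((-118*32)) = -11*sqrt(36)/177 + (-1044 - 18*(-54) + 58*50 - 54*50)/((-118*32)) = -11*6*(1/177) + (-1044 + 972 + 2900 - 2700)/(-3776) = -66*1/177 + 128*(-1/3776) = -22/59 - 2/59 = -24/59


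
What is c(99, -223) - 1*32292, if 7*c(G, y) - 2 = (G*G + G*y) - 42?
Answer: -238360/7 ≈ -34051.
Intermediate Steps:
c(G, y) = -40/7 + G²/7 + G*y/7 (c(G, y) = 2/7 + ((G*G + G*y) - 42)/7 = 2/7 + ((G² + G*y) - 42)/7 = 2/7 + (-42 + G² + G*y)/7 = 2/7 + (-6 + G²/7 + G*y/7) = -40/7 + G²/7 + G*y/7)
c(99, -223) - 1*32292 = (-40/7 + (⅐)*99² + (⅐)*99*(-223)) - 1*32292 = (-40/7 + (⅐)*9801 - 22077/7) - 32292 = (-40/7 + 9801/7 - 22077/7) - 32292 = -12316/7 - 32292 = -238360/7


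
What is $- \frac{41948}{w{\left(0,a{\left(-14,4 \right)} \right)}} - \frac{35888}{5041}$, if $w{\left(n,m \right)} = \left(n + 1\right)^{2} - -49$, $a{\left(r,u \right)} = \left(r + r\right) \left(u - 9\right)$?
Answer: $- \frac{106627134}{126025} \approx -846.08$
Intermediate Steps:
$a{\left(r,u \right)} = 2 r \left(-9 + u\right)$
$w{\left(n,m \right)} = 49 + \left(1 + n\right)^{2}$ ($w{\left(n,m \right)} = \left(1 + n\right)^{2} + 49 = 49 + \left(1 + n\right)^{2}$)
$- \frac{41948}{w{\left(0,a{\left(-14,4 \right)} \right)}} - \frac{35888}{5041} = - \frac{41948}{49 + \left(1 + 0\right)^{2}} - \frac{35888}{5041} = - \frac{41948}{49 + 1^{2}} - \frac{35888}{5041} = - \frac{41948}{49 + 1} - \frac{35888}{5041} = - \frac{41948}{50} - \frac{35888}{5041} = \left(-41948\right) \frac{1}{50} - \frac{35888}{5041} = - \frac{20974}{25} - \frac{35888}{5041} = - \frac{106627134}{126025}$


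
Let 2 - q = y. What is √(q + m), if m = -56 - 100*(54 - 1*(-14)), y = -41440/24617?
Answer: I*√4152481177926/24617 ≈ 82.779*I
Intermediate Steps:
y = -41440/24617 (y = -41440*1/24617 = -41440/24617 ≈ -1.6834)
q = 90674/24617 (q = 2 - 1*(-41440/24617) = 2 + 41440/24617 = 90674/24617 ≈ 3.6834)
m = -6856 (m = -56 - 100*(54 + 14) = -56 - 100*68 = -56 - 6800 = -6856)
√(q + m) = √(90674/24617 - 6856) = √(-168683478/24617) = I*√4152481177926/24617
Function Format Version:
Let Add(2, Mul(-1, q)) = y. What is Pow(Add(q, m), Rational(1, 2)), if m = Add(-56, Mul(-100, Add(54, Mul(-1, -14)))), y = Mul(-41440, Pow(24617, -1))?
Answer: Mul(Rational(1, 24617), I, Pow(4152481177926, Rational(1, 2))) ≈ Mul(82.779, I)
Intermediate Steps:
y = Rational(-41440, 24617) (y = Mul(-41440, Rational(1, 24617)) = Rational(-41440, 24617) ≈ -1.6834)
q = Rational(90674, 24617) (q = Add(2, Mul(-1, Rational(-41440, 24617))) = Add(2, Rational(41440, 24617)) = Rational(90674, 24617) ≈ 3.6834)
m = -6856 (m = Add(-56, Mul(-100, Add(54, 14))) = Add(-56, Mul(-100, 68)) = Add(-56, -6800) = -6856)
Pow(Add(q, m), Rational(1, 2)) = Pow(Add(Rational(90674, 24617), -6856), Rational(1, 2)) = Pow(Rational(-168683478, 24617), Rational(1, 2)) = Mul(Rational(1, 24617), I, Pow(4152481177926, Rational(1, 2)))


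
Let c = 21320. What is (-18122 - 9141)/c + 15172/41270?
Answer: -80167697/87987640 ≈ -0.91112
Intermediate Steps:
(-18122 - 9141)/c + 15172/41270 = (-18122 - 9141)/21320 + 15172/41270 = -27263*1/21320 + 15172*(1/41270) = -27263/21320 + 7586/20635 = -80167697/87987640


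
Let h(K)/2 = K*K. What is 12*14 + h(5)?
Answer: 218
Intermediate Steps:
h(K) = 2*K**2 (h(K) = 2*(K*K) = 2*K**2)
12*14 + h(5) = 12*14 + 2*5**2 = 168 + 2*25 = 168 + 50 = 218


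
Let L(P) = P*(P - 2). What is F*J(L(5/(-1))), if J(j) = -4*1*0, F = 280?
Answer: 0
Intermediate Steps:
L(P) = P*(-2 + P)
J(j) = 0 (J(j) = -4*0 = 0)
F*J(L(5/(-1))) = 280*0 = 0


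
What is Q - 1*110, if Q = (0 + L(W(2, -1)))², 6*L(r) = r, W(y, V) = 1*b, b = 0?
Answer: -110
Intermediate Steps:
W(y, V) = 0 (W(y, V) = 1*0 = 0)
L(r) = r/6
Q = 0 (Q = (0 + (⅙)*0)² = (0 + 0)² = 0² = 0)
Q - 1*110 = 0 - 1*110 = 0 - 110 = -110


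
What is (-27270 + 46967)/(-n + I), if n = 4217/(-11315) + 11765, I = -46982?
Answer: -222871555/664718088 ≈ -0.33529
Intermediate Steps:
n = 133116758/11315 (n = 4217*(-1/11315) + 11765 = -4217/11315 + 11765 = 133116758/11315 ≈ 11765.)
(-27270 + 46967)/(-n + I) = (-27270 + 46967)/(-1*133116758/11315 - 46982) = 19697/(-133116758/11315 - 46982) = 19697/(-664718088/11315) = 19697*(-11315/664718088) = -222871555/664718088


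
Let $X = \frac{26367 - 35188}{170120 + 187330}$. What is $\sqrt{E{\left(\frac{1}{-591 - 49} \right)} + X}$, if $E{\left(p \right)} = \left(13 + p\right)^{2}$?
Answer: $\frac{\sqrt{3536465345138793}}{4575360} \approx 12.997$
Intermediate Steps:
$X = - \frac{8821}{357450} \approx -0.024678$
$\sqrt{E{\left(\frac{1}{-591 - 49} \right)} + X} = \sqrt{\left(13 + \frac{1}{-591 - 49}\right)^{2} - \frac{8821}{357450}} = \sqrt{\left(13 + \frac{1}{-640}\right)^{2} - \frac{8821}{357450}} = \sqrt{\left(13 - \frac{1}{640}\right)^{2} - \frac{8821}{357450}} = \sqrt{\left(\frac{8319}{640}\right)^{2} - \frac{8821}{357450}} = \sqrt{\frac{69205761}{409600} - \frac{8821}{357450}} = \sqrt{\frac{494679723757}{2928230400}} = \frac{\sqrt{3536465345138793}}{4575360}$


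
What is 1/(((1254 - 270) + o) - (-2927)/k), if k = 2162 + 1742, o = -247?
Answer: 3904/2880175 ≈ 0.0013555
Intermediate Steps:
k = 3904
1/(((1254 - 270) + o) - (-2927)/k) = 1/(((1254 - 270) - 247) - (-2927)/3904) = 1/((984 - 247) - (-2927)/3904) = 1/(737 - 1*(-2927/3904)) = 1/(737 + 2927/3904) = 1/(2880175/3904) = 3904/2880175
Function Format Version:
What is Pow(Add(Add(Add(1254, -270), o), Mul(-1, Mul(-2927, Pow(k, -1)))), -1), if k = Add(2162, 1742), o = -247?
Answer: Rational(3904, 2880175) ≈ 0.0013555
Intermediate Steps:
k = 3904
Pow(Add(Add(Add(1254, -270), o), Mul(-1, Mul(-2927, Pow(k, -1)))), -1) = Pow(Add(Add(Add(1254, -270), -247), Mul(-1, Mul(-2927, Pow(3904, -1)))), -1) = Pow(Add(Add(984, -247), Mul(-1, Mul(-2927, Rational(1, 3904)))), -1) = Pow(Add(737, Mul(-1, Rational(-2927, 3904))), -1) = Pow(Add(737, Rational(2927, 3904)), -1) = Pow(Rational(2880175, 3904), -1) = Rational(3904, 2880175)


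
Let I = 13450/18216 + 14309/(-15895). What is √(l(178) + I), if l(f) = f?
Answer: √24469265645/11730 ≈ 13.336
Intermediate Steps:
I = -193657/1196460 (I = 13450*(1/18216) + 14309*(-1/15895) = 6725/9108 - 14309/15895 = -193657/1196460 ≈ -0.16186)
√(l(178) + I) = √(178 - 193657/1196460) = √(212776223/1196460) = √24469265645/11730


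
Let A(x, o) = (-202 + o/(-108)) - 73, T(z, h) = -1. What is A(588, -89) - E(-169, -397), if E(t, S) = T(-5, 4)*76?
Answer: -21403/108 ≈ -198.18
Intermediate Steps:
E(t, S) = -76 (E(t, S) = -1*76 = -76)
A(x, o) = -275 - o/108 (A(x, o) = (-202 + o*(-1/108)) - 73 = (-202 - o/108) - 73 = -275 - o/108)
A(588, -89) - E(-169, -397) = (-275 - 1/108*(-89)) - 1*(-76) = (-275 + 89/108) + 76 = -29611/108 + 76 = -21403/108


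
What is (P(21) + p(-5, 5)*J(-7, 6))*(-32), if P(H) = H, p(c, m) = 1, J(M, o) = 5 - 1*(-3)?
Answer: -928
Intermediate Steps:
J(M, o) = 8 (J(M, o) = 5 + 3 = 8)
(P(21) + p(-5, 5)*J(-7, 6))*(-32) = (21 + 1*8)*(-32) = (21 + 8)*(-32) = 29*(-32) = -928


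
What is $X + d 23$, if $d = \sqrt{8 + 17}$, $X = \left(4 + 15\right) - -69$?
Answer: $203$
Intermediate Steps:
$X = 88$ ($X = 19 + 69 = 88$)
$d = 5$ ($d = \sqrt{25} = 5$)
$X + d 23 = 88 + 5 \cdot 23 = 88 + 115 = 203$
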